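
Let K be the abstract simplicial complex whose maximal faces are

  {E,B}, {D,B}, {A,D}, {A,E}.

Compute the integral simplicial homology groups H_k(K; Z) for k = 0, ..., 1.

H_0 = Z,  H_1 = Z.

Fix the vertex order A < B < D < E and write every simplex with vertices in increasing order. Then dim K = 1 and the simplices of K are:

  0-simplices (4): A, B, D, E
  1-simplices (4): AD, AE, BD, BE

giving chain groups C_0 ≅ Z^4, C_1 ≅ Z^4.

∂_1: C_1 → C_0 maps an edge to its endpoints' difference, ∂[p,q] = q − p.
This gives a 4×4 integer matrix of rank 3; reducing to Smith normal form yields diagonal entries (1,1,1).

From H_k ≅ ker(∂_k) / im(∂_{k+1}) we obtain:

  H_0: rank C_0 − rank ∂_1 = 4 − 3 = 1, and the invariant factors of ∂_1 are all 1, so H_0 ≅ Z.
  H_1: rank ker ∂_1 − rank ∂_2 = (4 − 3) − 0 = 1, and there is no ∂_2, so H_1 ≅ Z.

As a check, the Euler characteristic is 4 − 4 = 0, which agrees with 1 − 1 = 0.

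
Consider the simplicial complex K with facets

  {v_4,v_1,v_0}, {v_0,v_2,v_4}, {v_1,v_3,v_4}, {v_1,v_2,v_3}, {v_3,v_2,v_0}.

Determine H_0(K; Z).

H_0 = Z.

K has 5 vertices, 10 edges, 5 triangles.
rank ∂_0 = 0, rank ∂_1 = 4 ⇒ b_0 = 5 − 0 − 4 = 1; all invariant factors of ∂_1 are 1 so no torsion. So H_0 ≅ Z.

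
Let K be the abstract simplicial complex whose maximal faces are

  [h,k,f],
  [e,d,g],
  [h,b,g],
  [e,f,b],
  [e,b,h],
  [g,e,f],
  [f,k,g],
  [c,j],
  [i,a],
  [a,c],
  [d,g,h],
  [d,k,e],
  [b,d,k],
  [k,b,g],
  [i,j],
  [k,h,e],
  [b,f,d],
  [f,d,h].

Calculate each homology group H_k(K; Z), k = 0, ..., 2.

Fix the vertex order a < b < c < d < e < f < g < h < i < j < k and write every simplex with vertices in increasing order. Then dim K = 2 and the simplices of K are:

  0-simplices (11): a, b, c, d, e, f, g, h, i, j, k
  1-simplices (25): ac, ai, bd, be, bf, bg, bh, bk, cj, de, df, dg, dh, dk, ef, eg, eh, ek, fg, fh, fk, gh, gk, hk, ij
  2-simplices (14): bdf, bdk, bef, beh, bgh, bgk, deg, dek, dfh, dgh, efg, ehk, fgk, fhk

giving chain groups C_0 ≅ Z^11, C_1 ≅ Z^25, C_2 ≅ Z^14.

The boundary map ∂_1: C_1 → C_0 sends each edge [p,q] (with p < q) to q − p. For instance
  ∂ai = i − a.
The 11×25 boundary matrix has rank 9 and Smith normal form diag(1,1,1,1,1,1,1,1,1).

Boundary ∂_2: C_2 → C_1 sends each 2-simplex [p,q,r] to [q,r] − [p,r] + [p,q]. For instance
  ∂dfh = fh − dh + df,
  ∂bgk = gk − bk + bg.
This gives a 25×14 integer matrix of rank 13; reducing to Smith normal form yields diagonal entries (1,1,1,1,1,1,1,1,1,1,1,1,1).

Now H_k = ker ∂_k / im ∂_{k+1}, so:

  H_0: rank C_0 − rank ∂_1 = 11 − 9 = 2, and the invariant factors of ∂_1 are all 1, so H_0 ≅ Z^2.
  H_1: rank ker ∂_1 − rank ∂_2 = (25 − 9) − 13 = 3, and the invariant factors of ∂_2 are all 1, so H_1 ≅ Z^3.
  H_2: rank ker ∂_2 − rank ∂_3 = (14 − 13) − 0 = 1, and there is no ∂_3, so H_2 ≅ Z.

As a check, the Euler characteristic is 11 − 25 + 14 = 0, which agrees with 2 − 3 + 1 = 0.

H_0 = Z^2,  H_1 = Z^3,  H_2 = Z.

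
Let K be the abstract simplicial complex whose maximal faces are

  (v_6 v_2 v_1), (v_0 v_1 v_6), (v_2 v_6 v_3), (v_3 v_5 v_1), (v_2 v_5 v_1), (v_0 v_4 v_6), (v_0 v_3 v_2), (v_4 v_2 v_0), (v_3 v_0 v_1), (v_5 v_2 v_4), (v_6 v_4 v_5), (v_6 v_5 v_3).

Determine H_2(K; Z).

K has 7 vertices, 18 edges, 12 triangles.
rank ∂_2 = 12, rank ∂_3 = 0 ⇒ b_2 = 12 − 12 − 0 = 0. So H_2 = 0.

H_2 ≅ 0.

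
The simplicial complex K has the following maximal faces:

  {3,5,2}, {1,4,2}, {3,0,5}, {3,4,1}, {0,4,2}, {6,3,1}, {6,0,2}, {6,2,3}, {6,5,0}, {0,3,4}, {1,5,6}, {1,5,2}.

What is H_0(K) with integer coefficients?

K has 7 vertices, 18 edges, 12 triangles.
rank ∂_0 = 0, rank ∂_1 = 6 ⇒ b_0 = 7 − 0 − 6 = 1; all invariant factors of ∂_1 are 1 so no torsion. So H_0 = Z.

H_0 = Z.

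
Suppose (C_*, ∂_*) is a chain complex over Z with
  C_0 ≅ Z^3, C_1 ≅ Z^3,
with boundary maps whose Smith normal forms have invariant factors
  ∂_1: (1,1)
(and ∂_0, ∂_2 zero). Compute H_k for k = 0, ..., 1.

H_0: b_0 = 3 − 0 − 2 = 1; torsion from ∂_1 factors > 1: none. So H_0 = Z.
H_1: b_1 = 3 − 2 − 0 = 1; torsion from ∂_2 factors > 1: none. So H_1 = Z.

H_0 = Z,  H_1 = Z.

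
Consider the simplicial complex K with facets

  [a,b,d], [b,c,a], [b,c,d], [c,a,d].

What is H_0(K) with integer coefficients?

H_0 = Z.

Fix the vertex order a < b < c < d and write every simplex with vertices in increasing order. Then dim K = 2 and the simplices of K are:

  0-simplices (4): a, b, c, d
  1-simplices (6): ab, ac, ad, bc, bd, cd
  2-simplices (4): abc, abd, acd, bcd

Hence C_0 ≅ Z^4, C_1 ≅ Z^6, C_2 ≅ Z^4.

∂_1: C_1 → C_0 maps an edge to its endpoints' difference, ∂[p,q] = q − p. For instance
  ∂cd = d − c.
The 4×6 boundary matrix has rank 3 and Smith normal form diag(1,1,1).

The boundary map ∂_2: C_2 → C_1 acts by ∂[p,q,r] = [q,r] − [p,r] + [p,q]. For instance
  ∂bcd = cd − bd + bc,
  ∂abd = bd − ad + ab.
The resulting 6×4 matrix has rank 3, and its Smith normal form has invariant factors (1,1,1).

Reading off H_k = ker ∂_k / im ∂_{k+1}:

  H_0: rank C_0 − rank ∂_1 = 4 − 3 = 1, and the invariant factors of ∂_1 are all 1, so H_0 ≅ Z.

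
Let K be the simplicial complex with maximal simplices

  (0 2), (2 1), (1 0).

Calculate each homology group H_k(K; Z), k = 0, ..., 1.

H_0 ≅ Z,  H_1 ≅ Z.

Order the vertices as 0 < 1 < 2. Listing each simplex with vertices in this order, K has dimension 1 with simplices:

  0-simplices (3): [0], [1], [2]
  1-simplices (3): [0,1], [0,2], [1,2]

giving chain groups C_0 ≅ Z^3, C_1 ≅ Z^3.

The boundary map ∂_1: C_1 → C_0 is given by ∂[p,q] = [q] − [p].
The 3×3 boundary matrix has rank 2 and Smith normal form diag(1,1).

Reading off H_k = ker ∂_k / im ∂_{k+1}:

  H_0: rank C_0 − rank ∂_1 = 3 − 2 = 1, and the invariant factors of ∂_1 are all 1, so H_0 = Z.
  H_1: rank ker ∂_1 − rank ∂_2 = (3 − 2) − 0 = 1, and there is no ∂_2, so H_1 = Z.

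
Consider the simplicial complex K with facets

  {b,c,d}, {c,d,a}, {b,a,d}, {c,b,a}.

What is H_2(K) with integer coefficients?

H_2 = Z.

Fix the vertex order a < b < c < d and write every simplex with vertices in increasing order. Then dim K = 2 and the simplices of K are:

  0-simplices (4): a, b, c, d
  1-simplices (6): ab, ac, ad, bc, bd, cd
  2-simplices (4): abc, abd, acd, bcd

Hence C_0 ≅ Z^4, C_1 ≅ Z^6, C_2 ≅ Z^4.

Boundary ∂_1: C_1 → C_0 is given by ∂[p,q] = [q] − [p].
As a 4×6 matrix over Z this has rank 3, with invariant factors (1,1,1).

The boundary map ∂_2: C_2 → C_1 sends each 2-simplex [p,q,r] to [q,r] − [p,r] + [p,q]. For instance
  ∂abd = bd − ad + ab,
  ∂bcd = cd − bd + bc.
The 6×4 boundary matrix has rank 3 and Smith normal form diag(1,1,1).

Now H_k = ker ∂_k / im ∂_{k+1}, so:

  H_2: rank ker ∂_2 − rank ∂_3 = (4 − 3) − 0 = 1, and there is no ∂_3, so H_2 ≅ Z.

(K is a triangulation of the 2-sphere S^2.)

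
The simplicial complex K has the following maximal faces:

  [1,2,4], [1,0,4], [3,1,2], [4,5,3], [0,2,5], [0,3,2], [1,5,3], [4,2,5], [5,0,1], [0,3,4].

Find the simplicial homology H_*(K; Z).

Order the vertices as 0 < 1 < 2 < 3 < 4 < 5. Listing each simplex with vertices in this order, K has dimension 2 with simplices:

  0-simplices (6): [0], [1], [2], [3], [4], [5]
  1-simplices (15): [0,1], [0,2], [0,3], [0,4], [0,5], [1,2], [1,3], [1,4], [1,5], [2,3], [2,4], [2,5], [3,4], [3,5], [4,5]
  2-simplices (10): [0,1,4], [0,1,5], [0,2,3], [0,2,5], [0,3,4], [1,2,3], [1,2,4], [1,3,5], [2,4,5], [3,4,5]

giving chain groups C_0 ≅ Z^6, C_1 ≅ Z^15, C_2 ≅ Z^10.

∂_1: C_1 → C_0 sends each edge [p,q] (with p < q) to q − p. For instance
  ∂[0,5] = [5] − [0].
The 6×15 boundary matrix has rank 5 and Smith normal form diag(1,1,1,1,1).

∂_2: C_2 → C_1 acts by ∂[p,q,r] = [q,r] − [p,r] + [p,q]. For instance
  ∂[3,4,5] = [4,5] − [3,5] + [3,4],
  ∂[0,3,4] = [3,4] − [0,4] + [0,3].
The resulting 15×10 matrix has rank 10, and its Smith normal form has invariant factors (1,1,1,1,1,1,1,1,1,2).

From H_k ≅ ker(∂_k) / im(∂_{k+1}) we obtain:

  H_0: rank C_0 − rank ∂_1 = 6 − 5 = 1, and the invariant factors of ∂_1 are all 1, so H_0 = Z.
  H_1: rank ker ∂_1 − rank ∂_2 = (15 − 5) − 10 = 0, and ∂_2 has invariant factor 2 > 1, so H_1 = Z/2Z.
  H_2: rank ker ∂_2 − rank ∂_3 = (10 − 10) − 0 = 0, and there is no ∂_3, so H_2 = 0.

H_0 = Z,  H_1 = Z/2Z,  H_2 = 0.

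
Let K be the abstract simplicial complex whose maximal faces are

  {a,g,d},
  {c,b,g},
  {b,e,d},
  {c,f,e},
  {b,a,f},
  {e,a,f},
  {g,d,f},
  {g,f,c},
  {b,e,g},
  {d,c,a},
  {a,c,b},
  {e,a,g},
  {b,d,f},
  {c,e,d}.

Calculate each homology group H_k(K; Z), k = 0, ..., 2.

We work with the vertex ordering a < b < c < d < e < f < g. The simplices of K, each written with vertices in increasing order, are:

  0-simplices (7): a, b, c, d, e, f, g
  1-simplices (21): ab, ac, ad, ae, af, ag, bc, bd, be, bf, bg, cd, ce, cf, cg, de, df, dg, ef, eg, fg
  2-simplices (14): abc, abf, acd, adg, aef, aeg, bcg, bde, bdf, beg, cde, cef, cfg, dfg

so the chain groups are C_0 ≅ Z^7, C_1 ≅ Z^21, C_2 ≅ Z^14.

The boundary map ∂_1: C_1 → C_0 is given by ∂[p,q] = [q] − [p]. For instance
  ∂ef = f − e.
The 7×21 boundary matrix has rank 6 and Smith normal form diag(1,1,1,1,1,1).

The boundary map ∂_2: C_2 → C_1 maps a triangle to the signed sum of its edges. For instance
  ∂cef = ef − cf + ce,
  ∂aef = ef − af + ae.
The 21×14 boundary matrix has rank 13 and Smith normal form diag(1,1,1,1,1,1,1,1,1,1,1,1,1).

Reading off H_k = ker ∂_k / im ∂_{k+1}:

  H_0: rank C_0 − rank ∂_1 = 7 − 6 = 1, and the invariant factors of ∂_1 are all 1, so H_0 ≅ Z.
  H_1: rank ker ∂_1 − rank ∂_2 = (21 − 6) − 13 = 2, and the invariant factors of ∂_2 are all 1, so H_1 ≅ Z^2.
  H_2: rank ker ∂_2 − rank ∂_3 = (14 − 13) − 0 = 1, and there is no ∂_3, so H_2 ≅ Z.

As a check, the Euler characteristic is 7 − 21 + 14 = 0, which agrees with 1 − 2 + 1 = 0.
(K is a triangulation of the torus T^2.)

H_0 = Z,  H_1 = Z^2,  H_2 = Z.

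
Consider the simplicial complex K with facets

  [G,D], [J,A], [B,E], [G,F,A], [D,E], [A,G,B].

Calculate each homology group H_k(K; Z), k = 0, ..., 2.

H_0 = Z,  H_1 = Z,  H_2 = 0.

K has 7 vertices, 9 edges, 2 triangles.
rank ∂_0 = 0, rank ∂_1 = 6 ⇒ b_0 = 7 − 0 − 6 = 1; all invariant factors of ∂_1 are 1 so no torsion. So H_0 ≅ Z.
rank ∂_1 = 6, rank ∂_2 = 2 ⇒ b_1 = 9 − 6 − 2 = 1; all invariant factors of ∂_2 are 1 so no torsion. So H_1 ≅ Z.
rank ∂_2 = 2, rank ∂_3 = 0 ⇒ b_2 = 2 − 2 − 0 = 0. So H_2 ≅ 0.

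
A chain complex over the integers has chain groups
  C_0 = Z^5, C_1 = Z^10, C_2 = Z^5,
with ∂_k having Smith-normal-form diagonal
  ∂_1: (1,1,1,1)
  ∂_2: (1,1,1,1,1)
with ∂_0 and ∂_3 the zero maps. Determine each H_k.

H_0 ≅ Z,  H_1 ≅ Z,  H_2 = 0.

H_0: b_0 = 5 − 0 − 4 = 1; torsion from ∂_1 factors > 1: none. So H_0 ≅ Z.
H_1: b_1 = 10 − 4 − 5 = 1; torsion from ∂_2 factors > 1: none. So H_1 ≅ Z.
H_2: b_2 = 5 − 5 − 0 = 0; torsion from ∂_3 factors > 1: none. So H_2 ≅ 0.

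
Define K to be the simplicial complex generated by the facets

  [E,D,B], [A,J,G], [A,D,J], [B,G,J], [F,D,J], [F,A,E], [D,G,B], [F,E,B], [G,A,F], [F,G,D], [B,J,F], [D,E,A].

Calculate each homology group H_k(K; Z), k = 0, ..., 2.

H_0 = Z,  H_1 = Z/2,  H_2 = 0.

Take the total order A < B < D < E < F < G < J on the vertex set. Then K (dimension 2) consists of the simplices:

  0-simplices (7): A, B, D, E, F, G, J
  1-simplices (18): AD, AE, AF, AG, AJ, BD, BE, BF, BG, BJ, DE, DF, DG, DJ, EF, FG, FJ, GJ
  2-simplices (12): ADE, ADJ, AEF, AFG, AGJ, BDE, BDG, BEF, BFJ, BGJ, DFG, DFJ

giving chain groups C_0 ≅ Z^7, C_1 ≅ Z^18, C_2 ≅ Z^12.

Boundary ∂_1: C_1 → C_0 maps an edge to its endpoints' difference, ∂[p,q] = q − p. For instance
  ∂AG = G − A.
As a 7×18 matrix over Z this has rank 6, with invariant factors (1,1,1,1,1,1).

∂_2: C_2 → C_1 maps a triangle to the signed sum of its edges. For instance
  ∂BFJ = FJ − BJ + BF,
  ∂AEF = EF − AF + AE.
The resulting 18×12 matrix has rank 12, and its Smith normal form has invariant factors (1,1,1,1,1,1,1,1,1,1,1,2).

Reading off H_k = ker ∂_k / im ∂_{k+1}:

  H_0: rank C_0 − rank ∂_1 = 7 − 6 = 1, and the invariant factors of ∂_1 are all 1, so H_0 ≅ Z.
  H_1: rank ker ∂_1 − rank ∂_2 = (18 − 6) − 12 = 0, and ∂_2 has invariant factor 2 > 1, so H_1 ≅ Z/2.
  H_2: rank ker ∂_2 − rank ∂_3 = (12 − 12) − 0 = 0, and there is no ∂_3, so H_2 ≅ 0.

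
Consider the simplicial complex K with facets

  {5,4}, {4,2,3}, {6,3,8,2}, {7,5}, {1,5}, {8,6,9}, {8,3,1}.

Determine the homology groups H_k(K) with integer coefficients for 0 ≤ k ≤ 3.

K has 9 vertices, 15 edges, 7 triangles, 1 3-simplex.
rank ∂_0 = 0, rank ∂_1 = 8 ⇒ b_0 = 9 − 0 − 8 = 1; all invariant factors of ∂_1 are 1 so no torsion. So H_0 ≅ Z.
rank ∂_1 = 8, rank ∂_2 = 6 ⇒ b_1 = 15 − 8 − 6 = 1; all invariant factors of ∂_2 are 1 so no torsion. So H_1 ≅ Z.
rank ∂_2 = 6, rank ∂_3 = 1 ⇒ b_2 = 7 − 6 − 1 = 0; all invariant factors of ∂_3 are 1 so no torsion. So H_2 ≅ 0.
rank ∂_3 = 1, rank ∂_4 = 0 ⇒ b_3 = 1 − 1 − 0 = 0. So H_3 ≅ 0.

H_0 ≅ Z,  H_1 ≅ Z,  H_2 = 0,  H_3 = 0.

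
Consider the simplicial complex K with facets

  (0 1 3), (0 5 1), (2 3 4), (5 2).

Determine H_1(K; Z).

We work with the vertex ordering 0 < 1 < 2 < 3 < 4 < 5. The simplices of K, each written with vertices in increasing order, are:

  0-simplices (6): [0], [1], [2], [3], [4], [5]
  1-simplices (9): [0,1], [0,3], [0,5], [1,3], [1,5], [2,3], [2,4], [2,5], [3,4]
  2-simplices (3): [0,1,3], [0,1,5], [2,3,4]

giving chain groups C_0 ≅ Z^6, C_1 ≅ Z^9, C_2 ≅ Z^3.

Boundary ∂_1: C_1 → C_0 is given by ∂[p,q] = [q] − [p].
The resulting 6×9 matrix has rank 5, and its Smith normal form has invariant factors (1,1,1,1,1).

The boundary map ∂_2: C_2 → C_1 acts by ∂[p,q,r] = [q,r] − [p,r] + [p,q]. For instance
  ∂[0,1,3] = [1,3] − [0,3] + [0,1],
  ∂[2,3,4] = [3,4] − [2,4] + [2,3].
As a 9×3 matrix over Z this has rank 3, with invariant factors (1,1,1).

Now H_k = ker ∂_k / im ∂_{k+1}, so:

  H_1: rank ker ∂_1 − rank ∂_2 = (9 − 5) − 3 = 1, and the invariant factors of ∂_2 are all 1, so H_1 ≅ Z.

H_1 = Z.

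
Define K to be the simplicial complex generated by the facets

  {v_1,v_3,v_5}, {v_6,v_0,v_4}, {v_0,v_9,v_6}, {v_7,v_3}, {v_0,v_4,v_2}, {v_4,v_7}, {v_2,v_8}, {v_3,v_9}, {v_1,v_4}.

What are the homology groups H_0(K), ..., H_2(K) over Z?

H_0 = Z,  H_1 = Z^2,  H_2 = 0.

We work with the vertex ordering v_0 < v_1 < v_2 < v_3 < v_4 < v_5 < v_6 < v_7 < v_8 < v_9. The simplices of K, each written with vertices in increasing order, are:

  0-simplices (10): [v_0], [v_1], [v_2], [v_3], [v_4], [v_5], [v_6], [v_7], [v_8], [v_9]
  1-simplices (15): (15 of them)
  2-simplices (4): [v_0,v_2,v_4], [v_0,v_4,v_6], [v_0,v_6,v_9], [v_1,v_3,v_5]

so the chain groups are C_0 ≅ Z^10, C_1 ≅ Z^15, C_2 ≅ Z^4.

Boundary ∂_1: C_1 → C_0 is given by ∂[p,q] = [q] − [p].
This gives a 10×15 integer matrix of rank 9; reducing to Smith normal form yields diagonal entries (1,1,1,1,1,1,1,1,1).

∂_2: C_2 → C_1 sends each 2-simplex [p,q,r] to [q,r] − [p,r] + [p,q]. For instance
  ∂[v_0,v_2,v_4] = [v_2,v_4] − [v_0,v_4] + [v_0,v_2],
  ∂[v_0,v_4,v_6] = [v_4,v_6] − [v_0,v_6] + [v_0,v_4].
This gives a 15×4 integer matrix of rank 4; reducing to Smith normal form yields diagonal entries (1,1,1,1).

Computing H_k = (kernel of ∂_k) / (image of ∂_{k+1}):

  H_0: rank C_0 − rank ∂_1 = 10 − 9 = 1, and the invariant factors of ∂_1 are all 1, so H_0 = Z.
  H_1: rank ker ∂_1 − rank ∂_2 = (15 − 9) − 4 = 2, and the invariant factors of ∂_2 are all 1, so H_1 = Z^2.
  H_2: rank ker ∂_2 − rank ∂_3 = (4 − 4) − 0 = 0, and there is no ∂_3, so H_2 = 0.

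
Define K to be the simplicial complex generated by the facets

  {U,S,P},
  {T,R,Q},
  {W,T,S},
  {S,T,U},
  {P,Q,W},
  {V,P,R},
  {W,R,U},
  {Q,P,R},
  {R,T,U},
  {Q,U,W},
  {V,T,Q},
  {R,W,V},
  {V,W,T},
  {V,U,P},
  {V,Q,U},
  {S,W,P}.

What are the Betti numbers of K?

b_0 = 1, b_1 = 2, b_2 = 1.

Take the total order P < Q < R < S < T < U < V < W on the vertex set. Then K (dimension 2) consists of the simplices:

  0-simplices (8): P, Q, R, S, T, U, V, W
  1-simplices (24): PQ, PR, PS, PU, PV, PW, QR, QT, QU, QV, QW, RT, RU, RV, RW, ST, SU, SW, TU, TV, TW, UV, UW, VW
  2-simplices (16): PQR, PQW, PRV, PSU, PSW, PUV, QRT, QTV, QUV, QUW, RTU, RUW, RVW, STU, STW, TVW

giving chain groups C_0 ≅ Z^8, C_1 ≅ Z^24, C_2 ≅ Z^16.

∂_1: C_1 → C_0 is given by ∂[p,q] = [q] − [p].
As a 8×24 matrix over Z this has rank 7, with invariant factors (1,1,1,1,1,1,1).

Boundary ∂_2: C_2 → C_1 sends each 2-simplex [p,q,r] to [q,r] − [p,r] + [p,q]. For instance
  ∂PQR = QR − PR + PQ,
  ∂PUV = UV − PV + PU.
This gives a 24×16 integer matrix of rank 15; reducing to Smith normal form yields diagonal entries (1,1,1,1,1,1,1,1,1,1,1,1,1,1,1).

Computing H_k = (kernel of ∂_k) / (image of ∂_{k+1}):

  H_0: rank C_0 − rank ∂_1 = 8 − 7 = 1, and the invariant factors of ∂_1 are all 1, so H_0 = Z.
  H_1: rank ker ∂_1 − rank ∂_2 = (24 − 7) − 15 = 2, and the invariant factors of ∂_2 are all 1, so H_1 = Z^2.
  H_2: rank ker ∂_2 − rank ∂_3 = (16 − 15) − 0 = 1, and there is no ∂_3, so H_2 = Z.

As a check, the Euler characteristic is 8 − 24 + 16 = 0, which agrees with 1 − 2 + 1 = 0.

Hence the Betti numbers are b_0 = 1, b_1 = 2, b_2 = 1.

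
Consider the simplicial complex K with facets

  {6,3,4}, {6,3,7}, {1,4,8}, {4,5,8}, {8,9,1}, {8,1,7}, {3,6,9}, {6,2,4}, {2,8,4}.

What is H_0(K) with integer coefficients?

Order the vertices as 1 < 2 < 3 < 4 < 5 < 6 < 7 < 8 < 9. Listing each simplex with vertices in this order, K has dimension 2 with simplices:

  0-simplices (9): [1], [2], [3], [4], [5], [6], [7], [8], [9]
  1-simplices (19): [1,4], [1,7], [1,8], [1,9], [2,4], [2,6], [2,8], [3,4], [3,6], [3,7], [3,9], [4,5], [4,6], [4,8], [5,8], [6,7], [6,9], [7,8], [8,9]
  2-simplices (9): [1,4,8], [1,7,8], [1,8,9], [2,4,6], [2,4,8], [3,4,6], [3,6,7], [3,6,9], [4,5,8]

giving chain groups C_0 ≅ Z^9, C_1 ≅ Z^19, C_2 ≅ Z^9.

Boundary ∂_1: C_1 → C_0 is given by ∂[p,q] = [q] − [p].
The 9×19 boundary matrix has rank 8 and Smith normal form diag(1,1,1,1,1,1,1,1).

Boundary ∂_2: C_2 → C_1 acts by ∂[p,q,r] = [q,r] − [p,r] + [p,q]. For instance
  ∂[1,7,8] = [7,8] − [1,8] + [1,7],
  ∂[1,8,9] = [8,9] − [1,9] + [1,8].
The 19×9 boundary matrix has rank 9 and Smith normal form diag(1,1,1,1,1,1,1,1,1).

Reading off H_k = ker ∂_k / im ∂_{k+1}:

  H_0: rank C_0 − rank ∂_1 = 9 − 8 = 1, and the invariant factors of ∂_1 are all 1, so H_0 ≅ Z.

H_0 = Z.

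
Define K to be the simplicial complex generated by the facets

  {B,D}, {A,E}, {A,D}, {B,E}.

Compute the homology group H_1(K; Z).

Fix the vertex order A < B < D < E and write every simplex with vertices in increasing order. Then dim K = 1 and the simplices of K are:

  0-simplices (4): A, B, D, E
  1-simplices (4): AD, AE, BD, BE

giving chain groups C_0 ≅ Z^4, C_1 ≅ Z^4.

∂_1: C_1 → C_0 sends each edge [p,q] (with p < q) to q − p. For instance
  ∂AE = E − A.
The resulting 4×4 matrix has rank 3, and its Smith normal form has invariant factors (1,1,1).

From H_k ≅ ker(∂_k) / im(∂_{k+1}) we obtain:

  H_1: rank ker ∂_1 − rank ∂_2 = (4 − 3) − 0 = 1, and there is no ∂_2, so H_1 ≅ Z.

(K is a triangulation of the circle S^1.)

H_1 = Z.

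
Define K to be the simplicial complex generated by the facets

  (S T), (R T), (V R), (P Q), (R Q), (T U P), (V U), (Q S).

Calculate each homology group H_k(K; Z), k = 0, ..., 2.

Fix the vertex order P < Q < R < S < T < U < V and write every simplex with vertices in increasing order. Then dim K = 2 and the simplices of K are:

  0-simplices (7): P, Q, R, S, T, U, V
  1-simplices (10): PQ, PT, PU, QR, QS, RT, RV, ST, TU, UV
  2-simplices (1): PTU

giving chain groups C_0 ≅ Z^7, C_1 ≅ Z^10, C_2 ≅ Z^1.

Boundary ∂_1: C_1 → C_0 sends each edge [p,q] (with p < q) to q − p. For instance
  ∂RV = V − R.
The 7×10 boundary matrix has rank 6 and Smith normal form diag(1,1,1,1,1,1).

∂_2: C_2 → C_1 acts by ∂[p,q,r] = [q,r] − [p,r] + [p,q]. For instance
  ∂PTU = TU − PU + PT.
The resulting 10×1 matrix has rank 1, and its Smith normal form has invariant factors (1).

Computing H_k = (kernel of ∂_k) / (image of ∂_{k+1}):

  H_0: rank C_0 − rank ∂_1 = 7 − 6 = 1, and the invariant factors of ∂_1 are all 1, so H_0 = Z.
  H_1: rank ker ∂_1 − rank ∂_2 = (10 − 6) − 1 = 3, and the invariant factors of ∂_2 are all 1, so H_1 = Z^3.
  H_2: rank ker ∂_2 − rank ∂_3 = (1 − 1) − 0 = 0, and there is no ∂_3, so H_2 = 0.

H_0 = Z,  H_1 = Z^3,  H_2 = 0.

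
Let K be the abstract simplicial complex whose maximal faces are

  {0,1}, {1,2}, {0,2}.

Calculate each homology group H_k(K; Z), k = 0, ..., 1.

H_0 ≅ Z,  H_1 ≅ Z.

K has 3 vertices, 3 edges.
rank ∂_0 = 0, rank ∂_1 = 2 ⇒ b_0 = 3 − 0 − 2 = 1; all invariant factors of ∂_1 are 1 so no torsion. So H_0 ≅ Z.
rank ∂_1 = 2, rank ∂_2 = 0 ⇒ b_1 = 3 − 2 − 0 = 1. So H_1 ≅ Z.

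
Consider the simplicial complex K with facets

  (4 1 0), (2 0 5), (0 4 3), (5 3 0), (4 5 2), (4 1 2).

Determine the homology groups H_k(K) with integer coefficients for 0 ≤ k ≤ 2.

Fix the vertex order 0 < 1 < 2 < 3 < 4 < 5 and write every simplex with vertices in increasing order. Then dim K = 2 and the simplices of K are:

  0-simplices (6): [0], [1], [2], [3], [4], [5]
  1-simplices (12): [0,1], [0,2], [0,3], [0,4], [0,5], [1,2], [1,4], [2,4], [2,5], [3,4], [3,5], [4,5]
  2-simplices (6): [0,1,4], [0,2,5], [0,3,4], [0,3,5], [1,2,4], [2,4,5]

giving chain groups C_0 ≅ Z^6, C_1 ≅ Z^12, C_2 ≅ Z^6.

∂_1: C_1 → C_0 sends each edge [p,q] (with p < q) to q − p. For instance
  ∂[2,5] = [5] − [2].
The 6×12 boundary matrix has rank 5 and Smith normal form diag(1,1,1,1,1).

∂_2: C_2 → C_1 maps a triangle to the signed sum of its edges. For instance
  ∂[0,3,4] = [3,4] − [0,4] + [0,3],
  ∂[0,2,5] = [2,5] − [0,5] + [0,2].
The 12×6 boundary matrix has rank 6 and Smith normal form diag(1,1,1,1,1,1).

From H_k ≅ ker(∂_k) / im(∂_{k+1}) we obtain:

  H_0: rank C_0 − rank ∂_1 = 6 − 5 = 1, and the invariant factors of ∂_1 are all 1, so H_0 = Z.
  H_1: rank ker ∂_1 − rank ∂_2 = (12 − 5) − 6 = 1, and the invariant factors of ∂_2 are all 1, so H_1 = Z.
  H_2: rank ker ∂_2 − rank ∂_3 = (6 − 6) − 0 = 0, and there is no ∂_3, so H_2 = 0.

As a check, the Euler characteristic is 6 − 12 + 6 = 0, which agrees with 1 − 1 + 0 = 0.
(K is a triangulation of the cylinder S^1 x I.)

H_0 = Z,  H_1 = Z,  H_2 = 0.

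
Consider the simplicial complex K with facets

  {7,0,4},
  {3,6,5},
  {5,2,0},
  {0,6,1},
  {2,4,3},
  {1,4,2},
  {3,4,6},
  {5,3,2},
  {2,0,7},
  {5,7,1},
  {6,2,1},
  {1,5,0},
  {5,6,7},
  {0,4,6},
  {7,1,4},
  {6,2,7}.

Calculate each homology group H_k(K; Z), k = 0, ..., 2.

K has 8 vertices, 24 edges, 16 triangles.
rank ∂_0 = 0, rank ∂_1 = 7 ⇒ b_0 = 8 − 0 − 7 = 1; all invariant factors of ∂_1 are 1 so no torsion. So H_0 = Z.
rank ∂_1 = 7, rank ∂_2 = 15 ⇒ b_1 = 24 − 7 − 15 = 2; all invariant factors of ∂_2 are 1 so no torsion. So H_1 = Z^2.
rank ∂_2 = 15, rank ∂_3 = 0 ⇒ b_2 = 16 − 15 − 0 = 1. So H_2 = Z.

H_0 ≅ Z,  H_1 ≅ Z^2,  H_2 ≅ Z.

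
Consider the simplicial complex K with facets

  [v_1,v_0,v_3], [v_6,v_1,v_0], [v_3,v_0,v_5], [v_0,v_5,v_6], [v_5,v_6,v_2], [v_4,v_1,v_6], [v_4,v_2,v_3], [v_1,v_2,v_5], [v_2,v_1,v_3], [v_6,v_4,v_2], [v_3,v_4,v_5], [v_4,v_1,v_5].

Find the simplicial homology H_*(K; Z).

H_0 ≅ Z,  H_1 ≅ Z/2,  H_2 = 0.

Take the total order v_0 < v_1 < v_2 < v_3 < v_4 < v_5 < v_6 on the vertex set. Then K (dimension 2) consists of the simplices:

  0-simplices (7): [v_0], [v_1], [v_2], [v_3], [v_4], [v_5], [v_6]
  1-simplices (18): (18 of them)
  2-simplices (12): (12 of them)

giving chain groups C_0 ≅ Z^7, C_1 ≅ Z^18, C_2 ≅ Z^12.

Boundary ∂_1: C_1 → C_0 sends each edge [p,q] (with p < q) to q − p.
The resulting 7×18 matrix has rank 6, and its Smith normal form has invariant factors (1,1,1,1,1,1).

∂_2: C_2 → C_1 acts by ∂[p,q,r] = [q,r] − [p,r] + [p,q]. For instance
  ∂[v_0,v_3,v_5] = [v_3,v_5] − [v_0,v_5] + [v_0,v_3],
  ∂[v_1,v_4,v_5] = [v_4,v_5] − [v_1,v_5] + [v_1,v_4].
As a 18×12 matrix over Z this has rank 12, with invariant factors (1,1,1,1,1,1,1,1,1,1,1,2).

Reading off H_k = ker ∂_k / im ∂_{k+1}:

  H_0: rank C_0 − rank ∂_1 = 7 − 6 = 1, and the invariant factors of ∂_1 are all 1, so H_0 ≅ Z.
  H_1: rank ker ∂_1 − rank ∂_2 = (18 − 6) − 12 = 0, and ∂_2 has invariant factor 2 > 1, so H_1 ≅ Z/2.
  H_2: rank ker ∂_2 − rank ∂_3 = (12 − 12) − 0 = 0, and there is no ∂_3, so H_2 ≅ 0.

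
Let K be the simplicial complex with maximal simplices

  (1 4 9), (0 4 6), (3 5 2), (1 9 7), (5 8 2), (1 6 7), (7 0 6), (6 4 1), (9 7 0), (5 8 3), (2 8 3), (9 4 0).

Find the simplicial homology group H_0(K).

H_0 ≅ Z^2.

Take the total order 0 < 1 < 2 < 3 < 4 < 5 < 6 < 7 < 8 < 9 on the vertex set. Then K (dimension 2) consists of the simplices:

  0-simplices (10): [0], [1], [2], [3], [4], [5], [6], [7], [8], [9]
  1-simplices (18): [0,4], [0,6], [0,7], [0,9], [1,4], [1,6], [1,7], [1,9], [2,3], [2,5], [2,8], [3,5], [3,8], [4,6], [4,9], [5,8], [6,7], [7,9]
  2-simplices (12): [0,4,6], [0,4,9], [0,6,7], [0,7,9], [1,4,6], [1,4,9], [1,6,7], [1,7,9], [2,3,5], [2,3,8], [2,5,8], [3,5,8]

so the chain groups are C_0 ≅ Z^10, C_1 ≅ Z^18, C_2 ≅ Z^12.

Boundary ∂_1: C_1 → C_0 sends each edge [p,q] (with p < q) to q − p. For instance
  ∂[7,9] = [9] − [7].
The 10×18 boundary matrix has rank 8 and Smith normal form diag(1,1,1,1,1,1,1,1).

Boundary ∂_2: C_2 → C_1 maps a triangle to the signed sum of its edges. For instance
  ∂[2,5,8] = [5,8] − [2,8] + [2,5],
  ∂[0,6,7] = [6,7] − [0,7] + [0,6].
This gives a 18×12 integer matrix of rank 10; reducing to Smith normal form yields diagonal entries (1,1,1,1,1,1,1,1,1,1).

From H_k ≅ ker(∂_k) / im(∂_{k+1}) we obtain:

  H_0: rank C_0 − rank ∂_1 = 10 − 8 = 2, and the invariant factors of ∂_1 are all 1, so H_0 = Z^2.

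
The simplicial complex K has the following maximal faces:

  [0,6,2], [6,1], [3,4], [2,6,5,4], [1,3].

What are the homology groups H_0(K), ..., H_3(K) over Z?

Order the vertices as 0 < 1 < 2 < 3 < 4 < 5 < 6. Listing each simplex with vertices in this order, K has dimension 3 with simplices:

  0-simplices (7): [0], [1], [2], [3], [4], [5], [6]
  1-simplices (11): [0,2], [0,6], [1,3], [1,6], [2,4], [2,5], [2,6], [3,4], [4,5], [4,6], [5,6]
  2-simplices (5): [0,2,6], [2,4,5], [2,4,6], [2,5,6], [4,5,6]
  3-simplices (1): [2,4,5,6]

so the chain groups are C_0 ≅ Z^7, C_1 ≅ Z^11, C_2 ≅ Z^5, C_3 ≅ Z^1.

∂_1: C_1 → C_0 maps an edge to its endpoints' difference, ∂[p,q] = q − p. For instance
  ∂[3,4] = [4] − [3].
The 7×11 boundary matrix has rank 6 and Smith normal form diag(1,1,1,1,1,1).

The boundary map ∂_2: C_2 → C_1 acts by ∂[p,q,r] = [q,r] − [p,r] + [p,q]. For instance
  ∂[2,5,6] = [5,6] − [2,6] + [2,5],
  ∂[2,4,6] = [4,6] − [2,6] + [2,4].
The 11×5 boundary matrix has rank 4 and Smith normal form diag(1,1,1,1).

∂_3: C_3 → C_2 sends each 3-simplex σ to the alternating sum Σ_i (−1)^i (σ with its i-th vertex removed). For instance
  ∂[2,4,5,6] = [4,5,6] − [2,5,6] + [2,4,6] − [2,4,5].
The resulting 5×1 matrix has rank 1, and its Smith normal form has invariant factors (1).

Now H_k = ker ∂_k / im ∂_{k+1}, so:

  H_0: rank C_0 − rank ∂_1 = 7 − 6 = 1, and the invariant factors of ∂_1 are all 1, so H_0 = Z.
  H_1: rank ker ∂_1 − rank ∂_2 = (11 − 6) − 4 = 1, and the invariant factors of ∂_2 are all 1, so H_1 = Z.
  H_2: rank ker ∂_2 − rank ∂_3 = (5 − 4) − 1 = 0, and the invariant factors of ∂_3 are all 1, so H_2 = 0.
  H_3: rank ker ∂_3 − rank ∂_4 = (1 − 1) − 0 = 0, and there is no ∂_4, so H_3 = 0.

H_0 ≅ Z,  H_1 ≅ Z,  H_2 = 0,  H_3 = 0.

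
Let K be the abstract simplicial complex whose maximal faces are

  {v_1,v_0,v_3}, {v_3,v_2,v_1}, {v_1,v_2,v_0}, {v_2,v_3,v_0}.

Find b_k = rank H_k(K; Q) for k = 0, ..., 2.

b_0 = 1, b_1 = 0, b_2 = 1.

Take the total order v_0 < v_1 < v_2 < v_3 on the vertex set. Then K (dimension 2) consists of the simplices:

  0-simplices (4): [v_0], [v_1], [v_2], [v_3]
  1-simplices (6): [v_0,v_1], [v_0,v_2], [v_0,v_3], [v_1,v_2], [v_1,v_3], [v_2,v_3]
  2-simplices (4): [v_0,v_1,v_2], [v_0,v_1,v_3], [v_0,v_2,v_3], [v_1,v_2,v_3]

so the chain groups are C_0 ≅ Z^4, C_1 ≅ Z^6, C_2 ≅ Z^4.

The boundary map ∂_1: C_1 → C_0 maps an edge to its endpoints' difference, ∂[p,q] = q − p.
The 4×6 boundary matrix has rank 3 and Smith normal form diag(1,1,1).

∂_2: C_2 → C_1 sends each 2-simplex [p,q,r] to [q,r] − [p,r] + [p,q]. For instance
  ∂[v_0,v_1,v_3] = [v_1,v_3] − [v_0,v_3] + [v_0,v_1],
  ∂[v_0,v_2,v_3] = [v_2,v_3] − [v_0,v_3] + [v_0,v_2].
The resulting 6×4 matrix has rank 3, and its Smith normal form has invariant factors (1,1,1).

Computing H_k = (kernel of ∂_k) / (image of ∂_{k+1}):

  H_0: rank C_0 − rank ∂_1 = 4 − 3 = 1, and the invariant factors of ∂_1 are all 1, so H_0 ≅ Z.
  H_1: rank ker ∂_1 − rank ∂_2 = (6 − 3) − 3 = 0, and the invariant factors of ∂_2 are all 1, so H_1 ≅ 0.
  H_2: rank ker ∂_2 − rank ∂_3 = (4 − 3) − 0 = 1, and there is no ∂_3, so H_2 ≅ Z.

(K is a triangulation of the 2-sphere S^2.)

Hence the Betti numbers are b_0 = 1, b_1 = 0, b_2 = 1.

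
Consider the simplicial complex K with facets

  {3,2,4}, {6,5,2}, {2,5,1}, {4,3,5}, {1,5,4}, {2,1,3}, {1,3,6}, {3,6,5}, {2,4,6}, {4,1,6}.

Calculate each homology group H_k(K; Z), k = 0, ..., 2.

H_0 = Z,  H_1 = Z/2,  H_2 = 0.

K has 6 vertices, 15 edges, 10 triangles.
rank ∂_0 = 0, rank ∂_1 = 5 ⇒ b_0 = 6 − 0 − 5 = 1; all invariant factors of ∂_1 are 1 so no torsion. So H_0 ≅ Z.
rank ∂_1 = 5, rank ∂_2 = 10 ⇒ b_1 = 15 − 5 − 10 = 0; ∂_2 has invariant factor(s) [2] giving torsion. So H_1 ≅ Z/2.
rank ∂_2 = 10, rank ∂_3 = 0 ⇒ b_2 = 10 − 10 − 0 = 0. So H_2 ≅ 0.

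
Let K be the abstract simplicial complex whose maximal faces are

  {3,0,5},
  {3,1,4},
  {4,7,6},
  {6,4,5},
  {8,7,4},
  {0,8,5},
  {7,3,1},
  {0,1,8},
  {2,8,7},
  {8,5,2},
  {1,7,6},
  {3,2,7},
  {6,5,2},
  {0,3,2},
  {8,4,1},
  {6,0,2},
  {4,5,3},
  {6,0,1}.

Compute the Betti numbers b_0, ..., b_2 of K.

b_0 = 1, b_1 = 1, b_2 = 0.

Order the vertices as 0 < 1 < 2 < 3 < 4 < 5 < 6 < 7 < 8. Listing each simplex with vertices in this order, K has dimension 2 with simplices:

  0-simplices (9): [0], [1], [2], [3], [4], [5], [6], [7], [8]
  1-simplices (27): (27 of them)
  2-simplices (18): [0,1,6], [0,1,8], [0,2,3], [0,2,6], [0,3,5], [0,5,8], [1,3,4], [1,3,7], [1,4,8], [1,6,7], [2,3,7], [2,5,6], [2,5,8], [2,7,8], [3,4,5], [4,5,6], [4,6,7], [4,7,8]

so the chain groups are C_0 ≅ Z^9, C_1 ≅ Z^27, C_2 ≅ Z^18.

The boundary map ∂_1: C_1 → C_0 is given by ∂[p,q] = [q] − [p]. For instance
  ∂[2,7] = [7] − [2].
The resulting 9×27 matrix has rank 8, and its Smith normal form has invariant factors (1,1,1,1,1,1,1,1).

The boundary map ∂_2: C_2 → C_1 acts by ∂[p,q,r] = [q,r] − [p,r] + [p,q]. For instance
  ∂[0,1,6] = [1,6] − [0,6] + [0,1],
  ∂[2,5,8] = [5,8] − [2,8] + [2,5].
The resulting 27×18 matrix has rank 18, and its Smith normal form has invariant factors (1,1,1,1,1,1,1,1,1,1,1,1,1,1,1,1,1,2).

Now H_k = ker ∂_k / im ∂_{k+1}, so:

  H_0: rank C_0 − rank ∂_1 = 9 − 8 = 1, and the invariant factors of ∂_1 are all 1, so H_0 = Z.
  H_1: rank ker ∂_1 − rank ∂_2 = (27 − 8) − 18 = 1, and ∂_2 has invariant factor 2 > 1, so H_1 = Z ⊕ Z/2.
  H_2: rank ker ∂_2 − rank ∂_3 = (18 − 18) − 0 = 0, and there is no ∂_3, so H_2 = 0.

Hence the Betti numbers are b_0 = 1, b_1 = 1, b_2 = 0.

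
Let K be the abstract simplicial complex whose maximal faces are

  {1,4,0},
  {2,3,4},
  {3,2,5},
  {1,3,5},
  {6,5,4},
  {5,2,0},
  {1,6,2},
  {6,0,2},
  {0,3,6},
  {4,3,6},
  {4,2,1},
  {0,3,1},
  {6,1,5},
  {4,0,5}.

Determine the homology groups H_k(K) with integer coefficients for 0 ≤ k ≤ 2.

Order the vertices as 0 < 1 < 2 < 3 < 4 < 5 < 6. Listing each simplex with vertices in this order, K has dimension 2 with simplices:

  0-simplices (7): [0], [1], [2], [3], [4], [5], [6]
  1-simplices (21): [0,1], [0,2], [0,3], [0,4], [0,5], [0,6], [1,2], [1,3], [1,4], [1,5], [1,6], [2,3], [2,4], [2,5], [2,6], [3,4], [3,5], [3,6], [4,5], [4,6], [5,6]
  2-simplices (14): [0,1,3], [0,1,4], [0,2,5], [0,2,6], [0,3,6], [0,4,5], [1,2,4], [1,2,6], [1,3,5], [1,5,6], [2,3,4], [2,3,5], [3,4,6], [4,5,6]

Hence C_0 ≅ Z^7, C_1 ≅ Z^21, C_2 ≅ Z^14.

Boundary ∂_1: C_1 → C_0 sends each edge [p,q] (with p < q) to q − p. For instance
  ∂[5,6] = [6] − [5].
The 7×21 boundary matrix has rank 6 and Smith normal form diag(1,1,1,1,1,1).

Boundary ∂_2: C_2 → C_1 maps a triangle to the signed sum of its edges. For instance
  ∂[0,4,5] = [4,5] − [0,5] + [0,4],
  ∂[0,2,5] = [2,5] − [0,5] + [0,2].
The resulting 21×14 matrix has rank 13, and its Smith normal form has invariant factors (1,1,1,1,1,1,1,1,1,1,1,1,1).

Computing H_k = (kernel of ∂_k) / (image of ∂_{k+1}):

  H_0: rank C_0 − rank ∂_1 = 7 − 6 = 1, and the invariant factors of ∂_1 are all 1, so H_0 ≅ Z.
  H_1: rank ker ∂_1 − rank ∂_2 = (21 − 6) − 13 = 2, and the invariant factors of ∂_2 are all 1, so H_1 ≅ Z^2.
  H_2: rank ker ∂_2 − rank ∂_3 = (14 − 13) − 0 = 1, and there is no ∂_3, so H_2 ≅ Z.

(K is a triangulation of the torus T^2.)

H_0 = Z,  H_1 = Z^2,  H_2 = Z.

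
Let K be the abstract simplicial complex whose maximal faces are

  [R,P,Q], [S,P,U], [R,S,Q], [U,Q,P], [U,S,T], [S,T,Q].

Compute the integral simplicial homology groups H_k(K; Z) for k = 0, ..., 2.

We work with the vertex ordering P < Q < R < S < T < U. The simplices of K, each written with vertices in increasing order, are:

  0-simplices (6): P, Q, R, S, T, U
  1-simplices (12): PQ, PR, PS, PU, QR, QS, QT, QU, RS, ST, SU, TU
  2-simplices (6): PQR, PQU, PSU, QRS, QST, STU

so the chain groups are C_0 ≅ Z^6, C_1 ≅ Z^12, C_2 ≅ Z^6.

The boundary map ∂_1: C_1 → C_0 maps an edge to its endpoints' difference, ∂[p,q] = q − p.
As a 6×12 matrix over Z this has rank 5, with invariant factors (1,1,1,1,1).

The boundary map ∂_2: C_2 → C_1 sends each 2-simplex [p,q,r] to [q,r] − [p,r] + [p,q]. For instance
  ∂QST = ST − QT + QS,
  ∂PSU = SU − PU + PS.
This gives a 12×6 integer matrix of rank 6; reducing to Smith normal form yields diagonal entries (1,1,1,1,1,1).

Now H_k = ker ∂_k / im ∂_{k+1}, so:

  H_0: rank C_0 − rank ∂_1 = 6 − 5 = 1, and the invariant factors of ∂_1 are all 1, so H_0 ≅ Z.
  H_1: rank ker ∂_1 − rank ∂_2 = (12 − 5) − 6 = 1, and the invariant factors of ∂_2 are all 1, so H_1 ≅ Z.
  H_2: rank ker ∂_2 − rank ∂_3 = (6 − 6) − 0 = 0, and there is no ∂_3, so H_2 ≅ 0.

H_0 = Z,  H_1 = Z,  H_2 = 0.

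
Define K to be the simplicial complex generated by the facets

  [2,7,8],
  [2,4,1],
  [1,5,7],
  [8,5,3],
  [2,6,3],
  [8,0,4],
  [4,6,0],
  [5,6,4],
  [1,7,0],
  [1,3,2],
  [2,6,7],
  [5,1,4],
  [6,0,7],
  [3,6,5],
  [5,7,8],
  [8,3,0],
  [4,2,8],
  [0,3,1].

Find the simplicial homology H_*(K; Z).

Order the vertices as 0 < 1 < 2 < 3 < 4 < 5 < 6 < 7 < 8. Listing each simplex with vertices in this order, K has dimension 2 with simplices:

  0-simplices (9): [0], [1], [2], [3], [4], [5], [6], [7], [8]
  1-simplices (27): (27 of them)
  2-simplices (18): [0,1,3], [0,1,7], [0,3,8], [0,4,6], [0,4,8], [0,6,7], [1,2,3], [1,2,4], [1,4,5], [1,5,7], [2,3,6], [2,4,8], [2,6,7], [2,7,8], [3,5,6], [3,5,8], [4,5,6], [5,7,8]

Hence C_0 ≅ Z^9, C_1 ≅ Z^27, C_2 ≅ Z^18.

The boundary map ∂_1: C_1 → C_0 maps an edge to its endpoints' difference, ∂[p,q] = q − p. For instance
  ∂[5,6] = [6] − [5].
This gives a 9×27 integer matrix of rank 8; reducing to Smith normal form yields diagonal entries (1,1,1,1,1,1,1,1).

∂_2: C_2 → C_1 acts by ∂[p,q,r] = [q,r] − [p,r] + [p,q]. For instance
  ∂[0,4,6] = [4,6] − [0,6] + [0,4],
  ∂[0,3,8] = [3,8] − [0,8] + [0,3].
The resulting 27×18 matrix has rank 17, and its Smith normal form has invariant factors (1,1,1,1,1,1,1,1,1,1,1,1,1,1,1,1,1).

Now H_k = ker ∂_k / im ∂_{k+1}, so:

  H_0: rank C_0 − rank ∂_1 = 9 − 8 = 1, and the invariant factors of ∂_1 are all 1, so H_0 = Z.
  H_1: rank ker ∂_1 − rank ∂_2 = (27 − 8) − 17 = 2, and the invariant factors of ∂_2 are all 1, so H_1 = Z^2.
  H_2: rank ker ∂_2 − rank ∂_3 = (18 − 17) − 0 = 1, and there is no ∂_3, so H_2 = Z.

H_0 ≅ Z,  H_1 ≅ Z^2,  H_2 ≅ Z.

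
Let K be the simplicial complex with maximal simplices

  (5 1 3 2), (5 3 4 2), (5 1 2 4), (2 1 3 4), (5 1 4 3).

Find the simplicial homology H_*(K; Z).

Fix the vertex order 1 < 2 < 3 < 4 < 5 and write every simplex with vertices in increasing order. Then dim K = 3 and the simplices of K are:

  0-simplices (5): [1], [2], [3], [4], [5]
  1-simplices (10): [1,2], [1,3], [1,4], [1,5], [2,3], [2,4], [2,5], [3,4], [3,5], [4,5]
  2-simplices (10): [1,2,3], [1,2,4], [1,2,5], [1,3,4], [1,3,5], [1,4,5], [2,3,4], [2,3,5], [2,4,5], [3,4,5]
  3-simplices (5): [1,2,3,4], [1,2,3,5], [1,2,4,5], [1,3,4,5], [2,3,4,5]

so the chain groups are C_0 ≅ Z^5, C_1 ≅ Z^10, C_2 ≅ Z^10, C_3 ≅ Z^5.

∂_1: C_1 → C_0 is given by ∂[p,q] = [q] − [p].
This gives a 5×10 integer matrix of rank 4; reducing to Smith normal form yields diagonal entries (1,1,1,1).

Boundary ∂_2: C_2 → C_1 acts by ∂[p,q,r] = [q,r] − [p,r] + [p,q]. For instance
  ∂[1,3,4] = [3,4] − [1,4] + [1,3],
  ∂[1,2,4] = [2,4] − [1,4] + [1,2].
As a 10×10 matrix over Z this has rank 6, with invariant factors (1,1,1,1,1,1).

The boundary map ∂_3: C_3 → C_2 sends each 3-simplex σ to the alternating sum Σ_i (−1)^i (σ with its i-th vertex removed). For instance
  ∂[1,2,4,5] = [2,4,5] − [1,4,5] + [1,2,5] − [1,2,4],
  ∂[2,3,4,5] = [3,4,5] − [2,4,5] + [2,3,5] − [2,3,4].
This gives a 10×5 integer matrix of rank 4; reducing to Smith normal form yields diagonal entries (1,1,1,1).

From H_k ≅ ker(∂_k) / im(∂_{k+1}) we obtain:

  H_0: rank C_0 − rank ∂_1 = 5 − 4 = 1, and the invariant factors of ∂_1 are all 1, so H_0 = Z.
  H_1: rank ker ∂_1 − rank ∂_2 = (10 − 4) − 6 = 0, and the invariant factors of ∂_2 are all 1, so H_1 = 0.
  H_2: rank ker ∂_2 − rank ∂_3 = (10 − 6) − 4 = 0, and the invariant factors of ∂_3 are all 1, so H_2 = 0.
  H_3: rank ker ∂_3 − rank ∂_4 = (5 − 4) − 0 = 1, and there is no ∂_4, so H_3 = Z.

H_0 = Z,  H_1 = 0,  H_2 = 0,  H_3 = Z.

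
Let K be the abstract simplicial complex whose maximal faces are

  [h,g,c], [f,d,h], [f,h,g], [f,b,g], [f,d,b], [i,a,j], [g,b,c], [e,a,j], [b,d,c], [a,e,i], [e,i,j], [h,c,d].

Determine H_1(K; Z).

H_1 ≅ 0.

Order the vertices as a < b < c < d < e < f < g < h < i < j. Listing each simplex with vertices in this order, K has dimension 2 with simplices:

  0-simplices (10): a, b, c, d, e, f, g, h, i, j
  1-simplices (18): ae, ai, aj, bc, bd, bf, bg, cd, cg, ch, df, dh, ei, ej, fg, fh, gh, ij
  2-simplices (12): aei, aej, aij, bcd, bcg, bdf, bfg, cdh, cgh, dfh, eij, fgh

Hence C_0 ≅ Z^10, C_1 ≅ Z^18, C_2 ≅ Z^12.

∂_1: C_1 → C_0 maps an edge to its endpoints' difference, ∂[p,q] = q − p. For instance
  ∂cd = d − c.
The 10×18 boundary matrix has rank 8 and Smith normal form diag(1,1,1,1,1,1,1,1).

∂_2: C_2 → C_1 sends each 2-simplex [p,q,r] to [q,r] − [p,r] + [p,q]. For instance
  ∂bdf = df − bf + bd,
  ∂cgh = gh − ch + cg.
The 18×12 boundary matrix has rank 10 and Smith normal form diag(1,1,1,1,1,1,1,1,1,1).

Now H_k = ker ∂_k / im ∂_{k+1}, so:

  H_1: rank ker ∂_1 − rank ∂_2 = (18 − 8) − 10 = 0, and the invariant factors of ∂_2 are all 1, so H_1 ≅ 0.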